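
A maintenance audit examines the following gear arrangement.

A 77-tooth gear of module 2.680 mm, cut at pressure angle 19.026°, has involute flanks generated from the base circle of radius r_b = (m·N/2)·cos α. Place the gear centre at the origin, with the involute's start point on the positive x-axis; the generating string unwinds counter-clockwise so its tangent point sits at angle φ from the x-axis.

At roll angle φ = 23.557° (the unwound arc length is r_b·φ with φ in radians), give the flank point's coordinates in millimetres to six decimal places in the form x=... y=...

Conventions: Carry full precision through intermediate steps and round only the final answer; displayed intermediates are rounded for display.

x=105.442659 y=2.221822

topology: single-mesh involute geometry — m = 2.680, N = 77
pitch radius r_p = m·N/2 = 2.680·77/2 = 103.180000
base radius r_b = r_p·cos α = 103.180000·cos 19.026° = 97.543353
roll angle φ = 23.557° = 0.41114721 rad
x = r_b·(cos φ + φ·sin φ) = 105.442659
y = r_b·(sin φ − φ·cos φ) = 2.221822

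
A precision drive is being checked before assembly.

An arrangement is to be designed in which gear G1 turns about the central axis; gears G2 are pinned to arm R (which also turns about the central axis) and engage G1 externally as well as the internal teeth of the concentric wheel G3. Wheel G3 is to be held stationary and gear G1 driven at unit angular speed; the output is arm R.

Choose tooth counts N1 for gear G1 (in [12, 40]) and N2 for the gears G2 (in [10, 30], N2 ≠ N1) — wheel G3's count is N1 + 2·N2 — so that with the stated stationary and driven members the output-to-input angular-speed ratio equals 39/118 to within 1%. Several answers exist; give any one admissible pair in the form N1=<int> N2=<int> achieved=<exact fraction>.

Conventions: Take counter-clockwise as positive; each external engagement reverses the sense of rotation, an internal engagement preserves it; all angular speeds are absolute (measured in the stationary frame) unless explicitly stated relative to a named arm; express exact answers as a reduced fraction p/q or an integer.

N1=39 N2=20 achieved=39/118

topology: planetary set — design target 39/118, arm = carrier (Willis)
Willis with ω_ring = 0: ω_arm/ω_sun = N1/(N1+N3); set equal to 39/118  ⇒  N3/N1 = 1/(39/118) − 1 = 79/39
N3 = N1 + 2·N2  ⇒  N2/N1 = (N3/N1 − 1)/2 = (79/39 − 1)/2 = 20/39
smallest multiple with N1 ≥ 12 and N2 ≥ 10: k = 1  ⇒  N1 = 1·39 = 39, N2 = 1·20 = 20 (N1 ≤ 40, N2 ≤ 30, N2 ≠ N1 ✓), N3 = 39 + 2·20 = 79
check: N1/(N1+N3) with N1 = 39, N3 = 79 gives 39/118; |achieved − target| = 0 ≤ 39/11800 ✓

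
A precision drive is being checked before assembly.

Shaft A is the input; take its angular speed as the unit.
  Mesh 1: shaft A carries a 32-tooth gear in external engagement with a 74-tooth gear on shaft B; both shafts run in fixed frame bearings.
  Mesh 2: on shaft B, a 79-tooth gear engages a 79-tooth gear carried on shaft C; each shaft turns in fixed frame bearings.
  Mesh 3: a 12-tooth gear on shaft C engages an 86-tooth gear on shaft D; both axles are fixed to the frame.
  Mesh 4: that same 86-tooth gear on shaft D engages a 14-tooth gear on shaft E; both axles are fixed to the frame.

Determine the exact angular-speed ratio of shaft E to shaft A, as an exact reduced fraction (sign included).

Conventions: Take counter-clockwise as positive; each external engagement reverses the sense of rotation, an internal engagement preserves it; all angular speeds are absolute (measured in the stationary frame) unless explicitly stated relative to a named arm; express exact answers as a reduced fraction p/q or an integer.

96/259

class = fixed-axis compound train [4 meshes; 4 ratios multiply, 4 sense flips]
mesh 1 [32T→74T]: running ratio 16/37, sense −
mesh 2 [79T→79T]: running ratio 16/37, sense +
mesh 3 [12T→86T]: running ratio 96/1591, sense −
mesh 4 [86T→14T]: running ratio 96/259, sense +
ω_out/ω_in = 96/259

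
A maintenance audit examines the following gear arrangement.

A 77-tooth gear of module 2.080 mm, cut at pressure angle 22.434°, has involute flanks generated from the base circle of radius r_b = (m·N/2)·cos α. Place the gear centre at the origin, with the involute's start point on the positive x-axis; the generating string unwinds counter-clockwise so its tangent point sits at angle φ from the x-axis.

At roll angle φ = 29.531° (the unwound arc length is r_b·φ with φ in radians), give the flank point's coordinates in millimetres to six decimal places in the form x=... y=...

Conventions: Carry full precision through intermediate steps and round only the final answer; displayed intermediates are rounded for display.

recognized (one wheel, involute flank): single-mesh tooth geometry, m = 2.080, N = 77
pitch radius r_p = m·N/2 = 2.080·77/2 = 80.080000
base radius r_b = r_p·cos α = 80.080000·cos 22.434° = 74.019525
roll angle φ = 29.531° = 0.51541318 rad
x = r_b·(cos φ + φ·sin φ) = 83.207821
y = r_b·(sin φ − φ·cos φ) = 3.289352

x=83.207821 y=3.289352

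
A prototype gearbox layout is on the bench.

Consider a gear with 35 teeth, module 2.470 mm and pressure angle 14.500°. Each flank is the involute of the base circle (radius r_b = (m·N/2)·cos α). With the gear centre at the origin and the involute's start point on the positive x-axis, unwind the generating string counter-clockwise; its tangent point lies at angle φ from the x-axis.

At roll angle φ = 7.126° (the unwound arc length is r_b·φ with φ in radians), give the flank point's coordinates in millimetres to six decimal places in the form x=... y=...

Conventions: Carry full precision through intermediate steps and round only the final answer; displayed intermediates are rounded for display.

x=42.170594 y=0.026795

single-mesh involute tooth geometry (35T wheel at module 2.470)
pitch radius r_p = m·N/2 = 2.470·35/2 = 43.225000
base radius r_b = r_p·cos α = 43.225000·cos 14.500° = 41.848182
roll angle φ = 7.126° = 0.12437216 rad
x = r_b·(cos φ + φ·sin φ) = 42.170594
y = r_b·(sin φ − φ·cos φ) = 0.026795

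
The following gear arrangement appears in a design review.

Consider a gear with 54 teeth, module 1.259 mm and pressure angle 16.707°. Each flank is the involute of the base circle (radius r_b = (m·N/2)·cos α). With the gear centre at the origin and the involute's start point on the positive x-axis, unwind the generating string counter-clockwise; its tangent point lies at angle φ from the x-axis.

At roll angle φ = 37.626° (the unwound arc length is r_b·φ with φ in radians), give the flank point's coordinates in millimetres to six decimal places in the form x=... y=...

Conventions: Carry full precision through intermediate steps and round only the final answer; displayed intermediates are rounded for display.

x=38.839481 y=2.942983

single-mesh involute tooth geometry (54T wheel at module 1.259)
pitch radius r_p = m·N/2 = 1.259·54/2 = 33.993000
base radius r_b = r_p·cos α = 33.993000·cos 16.707° = 32.558066
roll angle φ = 37.626° = 0.65669758 rad
x = r_b·(cos φ + φ·sin φ) = 38.839481
y = r_b·(sin φ − φ·cos φ) = 2.942983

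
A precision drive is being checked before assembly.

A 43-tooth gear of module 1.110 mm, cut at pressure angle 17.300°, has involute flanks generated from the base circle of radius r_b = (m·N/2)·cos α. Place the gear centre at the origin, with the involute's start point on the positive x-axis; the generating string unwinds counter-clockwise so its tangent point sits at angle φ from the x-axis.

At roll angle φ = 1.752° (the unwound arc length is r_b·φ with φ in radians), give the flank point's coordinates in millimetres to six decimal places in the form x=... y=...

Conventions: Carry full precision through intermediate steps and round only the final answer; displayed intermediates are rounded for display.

x=22.796016 y=0.000217

class = single-mesh tooth geometry [base-circle involute, m = 1.110, 43T]
pitch radius r_p = m·N/2 = 1.110·43/2 = 23.865000
base radius r_b = r_p·cos α = 23.865000·cos 17.300° = 22.785366
roll angle φ = 1.752° = 0.03057817 rad
x = r_b·(cos φ + φ·sin φ) = 22.796016
y = r_b·(sin φ − φ·cos φ) = 0.000217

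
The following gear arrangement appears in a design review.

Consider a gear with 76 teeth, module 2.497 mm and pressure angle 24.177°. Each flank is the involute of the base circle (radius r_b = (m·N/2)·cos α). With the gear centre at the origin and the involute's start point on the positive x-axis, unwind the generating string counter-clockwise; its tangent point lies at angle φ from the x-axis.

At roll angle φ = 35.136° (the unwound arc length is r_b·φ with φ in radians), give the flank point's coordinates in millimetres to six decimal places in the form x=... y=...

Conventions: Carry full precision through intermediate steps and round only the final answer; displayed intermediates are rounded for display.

topology: single-mesh involute geometry — m = 2.497, N = 76
pitch radius r_p = m·N/2 = 2.497·76/2 = 94.886000
base radius r_b = r_p·cos α = 94.886000·cos 24.177° = 86.563036
roll angle φ = 35.136° = 0.61323889 rad
x = r_b·(cos φ + φ·sin φ) = 101.340993
y = r_b·(sin φ − φ·cos φ) = 6.407364

x=101.340993 y=6.407364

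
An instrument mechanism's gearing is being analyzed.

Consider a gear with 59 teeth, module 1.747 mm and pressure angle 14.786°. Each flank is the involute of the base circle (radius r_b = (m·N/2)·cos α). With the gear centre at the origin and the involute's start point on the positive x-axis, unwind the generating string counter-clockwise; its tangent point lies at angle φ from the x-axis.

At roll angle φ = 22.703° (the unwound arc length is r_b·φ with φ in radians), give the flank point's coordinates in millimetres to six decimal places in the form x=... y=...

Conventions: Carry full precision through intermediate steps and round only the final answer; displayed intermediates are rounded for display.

topology: single-mesh involute geometry — m = 1.747, N = 59
pitch radius r_p = m·N/2 = 1.747·59/2 = 51.536500
base radius r_b = r_p·cos α = 51.536500·cos 14.786° = 49.829909
roll angle φ = 22.703° = 0.39624210 rad
x = r_b·(cos φ + φ·sin φ) = 53.589538
y = r_b·(sin φ − φ·cos φ) = 1.017224

x=53.589538 y=1.017224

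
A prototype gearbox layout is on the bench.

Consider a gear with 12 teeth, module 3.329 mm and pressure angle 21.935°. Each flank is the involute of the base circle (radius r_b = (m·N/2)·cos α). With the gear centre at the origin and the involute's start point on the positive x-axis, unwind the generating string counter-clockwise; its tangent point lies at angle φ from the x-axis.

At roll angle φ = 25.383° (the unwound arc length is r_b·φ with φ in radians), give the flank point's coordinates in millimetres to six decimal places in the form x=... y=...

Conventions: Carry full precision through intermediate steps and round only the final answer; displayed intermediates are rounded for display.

topology: single-mesh involute geometry — m = 3.329, N = 12
pitch radius r_p = m·N/2 = 3.329·12/2 = 19.974000
base radius r_b = r_p·cos α = 19.974000·cos 21.935° = 18.528047
roll angle φ = 25.383° = 0.44301692 rad
x = r_b·(cos φ + φ·sin φ) = 20.257998
y = r_b·(sin φ − φ·cos φ) = 0.526528

x=20.257998 y=0.526528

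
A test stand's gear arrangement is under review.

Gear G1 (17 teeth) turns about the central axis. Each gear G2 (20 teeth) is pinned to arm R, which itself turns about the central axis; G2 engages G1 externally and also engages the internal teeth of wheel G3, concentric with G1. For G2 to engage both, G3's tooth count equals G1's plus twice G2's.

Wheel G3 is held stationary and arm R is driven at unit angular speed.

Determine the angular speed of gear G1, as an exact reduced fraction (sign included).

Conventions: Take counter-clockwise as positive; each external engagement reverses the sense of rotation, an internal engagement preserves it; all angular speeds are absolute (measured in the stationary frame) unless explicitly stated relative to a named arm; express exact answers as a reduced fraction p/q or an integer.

74/17

planetary set (17T centre, 20T on arm, 57T internal) — Willis relation
ring teeth: 17 + 2·20 = 57
17(ω_sun−ω_arm) = −57(ω_ring−ω_arm),  ω_ring = 0, ω_arm = 1
ω_sun = 1 − (57/17)(0−1) = 74/17
exact speed ratio = 74/17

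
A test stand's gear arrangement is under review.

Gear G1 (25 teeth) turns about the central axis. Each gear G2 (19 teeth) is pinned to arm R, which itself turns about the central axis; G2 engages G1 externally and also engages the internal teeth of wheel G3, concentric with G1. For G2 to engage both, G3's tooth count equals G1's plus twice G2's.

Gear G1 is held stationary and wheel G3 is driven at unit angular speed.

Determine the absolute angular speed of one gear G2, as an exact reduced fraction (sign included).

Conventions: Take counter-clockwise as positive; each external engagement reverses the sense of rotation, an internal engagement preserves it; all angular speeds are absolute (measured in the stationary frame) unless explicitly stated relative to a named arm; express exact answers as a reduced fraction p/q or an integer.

63/38

topology: planetary set — G1 25T / G2 19T / G3 63T, arm = carrier (Willis)
ring teeth: 25 + 2·19 = 63
25(ω_sun−ω_arm) = −63(ω_ring−ω_arm),  ω_sun = 0, ω_ring = 1
25(0−ω_arm) = −63(1−ω_arm)  ⇒  88·ω_arm = 63  ⇒  ω_arm = 63/88
sun–planet mesh: 25·(0−63/88) = −19·(ω_p−ω_arm)  ⇒  ω_p−ω_arm = 1575/1672
ω_p = 63/88 + 1575/1672 = 63/38
exact speed ratio = 63/38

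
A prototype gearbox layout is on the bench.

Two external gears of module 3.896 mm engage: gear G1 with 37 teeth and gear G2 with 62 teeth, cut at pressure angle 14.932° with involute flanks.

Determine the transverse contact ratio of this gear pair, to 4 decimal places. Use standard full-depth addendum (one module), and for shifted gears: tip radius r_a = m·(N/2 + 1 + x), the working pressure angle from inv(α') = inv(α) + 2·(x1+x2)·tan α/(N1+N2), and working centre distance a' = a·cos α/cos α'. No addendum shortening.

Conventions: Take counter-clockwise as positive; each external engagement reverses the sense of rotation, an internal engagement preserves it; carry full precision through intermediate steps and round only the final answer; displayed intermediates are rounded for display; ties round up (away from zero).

2.0750

single-mesh involute tooth geometry (37T engaging 62T at module 3.896)
base radii: r_b1 = 69.642161, r_b2 = 116.697675
tip radii: r_a1 = 75.972000, r_a2 = 124.672000
no profile shift: α' = α, a' = a
action lengths: √(r_a1²−r_b1²) = 30.359747, √(r_a2²−r_b2²) = 43.872091
base pitch p_b = π·m·cos α = 11.826341
CR = (30.359747 + 43.872091 − 192.852000·sin 14.93200°)/11.826341 = 2.074960
contact ratio ≈ 2.0750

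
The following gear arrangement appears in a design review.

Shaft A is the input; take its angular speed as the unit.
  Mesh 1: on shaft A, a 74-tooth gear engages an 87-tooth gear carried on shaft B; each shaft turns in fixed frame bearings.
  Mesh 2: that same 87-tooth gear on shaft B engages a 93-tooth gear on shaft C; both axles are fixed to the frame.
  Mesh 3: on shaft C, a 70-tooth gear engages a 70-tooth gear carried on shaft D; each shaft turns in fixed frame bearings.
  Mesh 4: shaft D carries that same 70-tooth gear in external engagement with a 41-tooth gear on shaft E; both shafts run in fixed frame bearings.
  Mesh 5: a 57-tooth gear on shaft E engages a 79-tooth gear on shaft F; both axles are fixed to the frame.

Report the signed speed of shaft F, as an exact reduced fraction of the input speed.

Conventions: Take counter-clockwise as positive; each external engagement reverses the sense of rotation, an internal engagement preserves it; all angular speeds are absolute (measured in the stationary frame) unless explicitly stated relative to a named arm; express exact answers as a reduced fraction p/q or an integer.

-98420/100409

5-mesh fixed-axis compound train (all bearings frame-fixed)
mesh 1 [74T→87T]: |ω|/ω_in = 1×74/87 = 74/87, sense flips to −
mesh 2 [87T→93T]: |ω|/ω_in = (74/87)×87/93 = 74/93, sense flips to +
mesh 3 [70T→70T]: |ω|/ω_in = (74/93)×70/70 = 74/93, sense flips to −
mesh 4 [70T→41T]: |ω|/ω_in = (74/93)×70/41 = 5180/3813, sense flips to +
mesh 5 [57T→79T]: |ω|/ω_in = (5180/3813)×57/79 = 98420/100409, sense flips to −
signed output speed (× input speed) = -98420/100409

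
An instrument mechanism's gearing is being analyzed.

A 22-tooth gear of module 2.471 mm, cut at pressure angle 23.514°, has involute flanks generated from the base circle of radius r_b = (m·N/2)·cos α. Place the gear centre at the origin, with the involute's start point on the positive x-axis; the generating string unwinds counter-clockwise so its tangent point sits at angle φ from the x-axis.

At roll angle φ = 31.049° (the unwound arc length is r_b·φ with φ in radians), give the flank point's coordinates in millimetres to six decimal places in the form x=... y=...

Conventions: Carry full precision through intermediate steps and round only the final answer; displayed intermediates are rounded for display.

x=28.319266 y=1.283699

single-mesh involute tooth geometry (22T wheel at module 2.471)
pitch radius r_p = m·N/2 = 2.471·22/2 = 27.181000
base radius r_b = r_p·cos α = 27.181000·cos 23.514° = 24.923961
roll angle φ = 31.049° = 0.54190728 rad
x = r_b·(cos φ + φ·sin φ) = 28.319266
y = r_b·(sin φ − φ·cos φ) = 1.283699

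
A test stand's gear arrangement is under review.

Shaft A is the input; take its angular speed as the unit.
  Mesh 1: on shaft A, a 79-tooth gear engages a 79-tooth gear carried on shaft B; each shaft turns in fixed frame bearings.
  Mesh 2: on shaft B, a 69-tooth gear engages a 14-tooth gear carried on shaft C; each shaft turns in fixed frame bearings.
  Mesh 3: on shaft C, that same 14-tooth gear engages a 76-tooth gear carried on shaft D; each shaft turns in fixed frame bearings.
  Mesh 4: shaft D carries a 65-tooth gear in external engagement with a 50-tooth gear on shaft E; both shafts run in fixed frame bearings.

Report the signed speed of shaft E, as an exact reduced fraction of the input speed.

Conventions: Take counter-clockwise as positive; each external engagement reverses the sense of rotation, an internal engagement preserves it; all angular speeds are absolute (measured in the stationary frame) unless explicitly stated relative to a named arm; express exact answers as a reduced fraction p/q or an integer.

897/760

4-mesh fixed-axis compound train (all bearings frame-fixed)
mesh 1 [79T→79T]: |ω|/ω_in = 1×79/79 = 1, sense flips to −
mesh 2 [69T→14T]: |ω|/ω_in = 1×69/14 = 69/14, sense flips to +
mesh 3 [14T→76T]: |ω|/ω_in = (69/14)×14/76 = 69/76, sense flips to −
mesh 4 [65T→50T]: |ω|/ω_in = (69/76)×65/50 = 897/760, sense flips to +
signed output speed (× input speed) = 897/760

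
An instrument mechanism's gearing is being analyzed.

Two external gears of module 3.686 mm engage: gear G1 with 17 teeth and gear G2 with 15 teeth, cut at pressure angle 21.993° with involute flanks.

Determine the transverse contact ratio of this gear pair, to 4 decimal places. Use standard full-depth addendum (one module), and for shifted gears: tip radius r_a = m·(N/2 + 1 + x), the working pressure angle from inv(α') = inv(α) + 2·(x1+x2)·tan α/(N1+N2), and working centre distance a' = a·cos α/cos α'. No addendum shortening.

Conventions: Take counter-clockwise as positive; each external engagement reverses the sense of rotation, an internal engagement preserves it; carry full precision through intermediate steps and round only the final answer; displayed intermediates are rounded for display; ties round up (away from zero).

topology: single-mesh involute geometry — m = 3.686, 17T/15T pair
base radii: r_b1 = 29.051031, r_b2 = 25.633263
tip radii: r_a1 = 35.017000, r_a2 = 31.331000
no profile shift: α' = α, a' = a
action lengths: √(r_a1²−r_b1²) = 19.550649, √(r_a2²−r_b2²) = 18.015754
base pitch p_b = π·m·cos α = 10.737236
CR = (19.550649 + 18.015754 − 58.976000·sin 21.99300°)/10.737236 = 1.441738
contact ratio ≈ 1.4417

1.4417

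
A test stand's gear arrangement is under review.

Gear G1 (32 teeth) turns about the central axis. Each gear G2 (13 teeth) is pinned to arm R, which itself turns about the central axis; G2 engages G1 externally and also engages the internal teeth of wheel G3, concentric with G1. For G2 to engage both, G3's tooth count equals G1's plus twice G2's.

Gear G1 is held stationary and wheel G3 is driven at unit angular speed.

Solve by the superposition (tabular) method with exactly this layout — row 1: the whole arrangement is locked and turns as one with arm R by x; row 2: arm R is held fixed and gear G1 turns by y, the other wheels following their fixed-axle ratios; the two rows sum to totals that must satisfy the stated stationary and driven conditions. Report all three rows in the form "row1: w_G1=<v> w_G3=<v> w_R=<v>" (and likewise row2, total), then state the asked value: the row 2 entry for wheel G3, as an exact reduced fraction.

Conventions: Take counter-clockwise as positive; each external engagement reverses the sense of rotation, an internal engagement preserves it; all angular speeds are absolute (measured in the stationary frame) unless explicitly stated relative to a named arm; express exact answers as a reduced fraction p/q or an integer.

planetary set (32T centre, 13T on arm, 58T internal) — Willis relation
row 1 (train locked, turned with arm): all members turn x
row 2 (arm held, sun turns y): ω_ring = −(32/58)·y, ω_arm = 0
boundary: total ω_sun = x + y = 0 and total ω_ring = x − (32/58)·y = 1  ⇒  y = -29/45, x = 29/45
row 2 ring = −(32/58)·(-29/45) = 16/45
totals (row 1 + row 2): sun 29/45 + (-29/45) = 0, ring 29/45 + 16/45 = 1, arm 29/45 + 0 = 29/45
asked cell (row2, ring) = 16/45

row1: w_G1=29/45 w_G3=29/45 w_R=29/45
row2: w_G1=-29/45 w_G3=16/45 w_R=0
total: w_G1=0 w_G3=1 w_R=29/45
asked value: 16/45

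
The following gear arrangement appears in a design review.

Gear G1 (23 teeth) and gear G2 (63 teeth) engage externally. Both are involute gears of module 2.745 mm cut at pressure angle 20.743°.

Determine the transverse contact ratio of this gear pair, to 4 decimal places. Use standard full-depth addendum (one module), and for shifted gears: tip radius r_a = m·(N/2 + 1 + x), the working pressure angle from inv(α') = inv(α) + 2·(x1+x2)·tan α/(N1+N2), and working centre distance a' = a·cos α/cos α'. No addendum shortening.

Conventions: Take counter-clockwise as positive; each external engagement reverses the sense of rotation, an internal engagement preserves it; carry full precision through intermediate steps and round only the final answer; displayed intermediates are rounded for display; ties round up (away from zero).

topology: single-mesh involute geometry — m = 2.745, 23T/63T pair
base radii: r_b1 = 29.521247, r_b2 = 80.862546
tip radii: r_a1 = 34.312500, r_a2 = 89.212500
no profile shift: α' = α, a' = a
action lengths: √(r_a1²−r_b1²) = 17.488386, √(r_a2²−r_b2²) = 37.684464
base pitch p_b = π·m·cos α = 8.064672
CR = (17.488386 + 37.684464 − 118.035000·sin 20.74300°)/8.064672 = 1.657549
contact ratio ≈ 1.6575

1.6575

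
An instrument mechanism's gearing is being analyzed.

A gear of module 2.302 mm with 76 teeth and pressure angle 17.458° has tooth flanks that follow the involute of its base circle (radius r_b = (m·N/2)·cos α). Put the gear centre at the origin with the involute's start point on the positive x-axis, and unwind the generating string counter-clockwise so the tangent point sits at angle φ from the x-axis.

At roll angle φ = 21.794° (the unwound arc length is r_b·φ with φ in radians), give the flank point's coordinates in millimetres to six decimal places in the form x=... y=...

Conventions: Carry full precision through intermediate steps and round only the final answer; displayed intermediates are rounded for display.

class = single-mesh tooth geometry [base-circle involute, m = 2.302, 76T]
pitch radius r_p = m·N/2 = 2.302·76/2 = 87.476000
base radius r_b = r_p·cos α = 87.476000·cos 17.458° = 83.446604
roll angle φ = 21.794° = 0.38037706 rad
x = r_b·(cos φ + φ·sin φ) = 89.266798
y = r_b·(sin φ − φ·cos φ) = 1.508807

x=89.266798 y=1.508807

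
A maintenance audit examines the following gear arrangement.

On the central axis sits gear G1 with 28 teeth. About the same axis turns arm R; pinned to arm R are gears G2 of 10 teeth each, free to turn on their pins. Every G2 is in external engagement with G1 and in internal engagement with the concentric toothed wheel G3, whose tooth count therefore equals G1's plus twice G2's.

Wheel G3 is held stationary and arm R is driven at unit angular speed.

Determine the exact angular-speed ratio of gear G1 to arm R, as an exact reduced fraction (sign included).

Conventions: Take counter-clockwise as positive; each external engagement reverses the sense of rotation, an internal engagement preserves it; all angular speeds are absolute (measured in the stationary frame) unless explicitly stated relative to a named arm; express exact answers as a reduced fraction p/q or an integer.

planetary set (28T centre, 10T on arm, 48T internal) — Willis relation
ring teeth: 28 + 2·10 = 48
28(ω_sun−ω_arm) = −48(ω_ring−ω_arm),  ω_ring = 0, ω_arm = 1
ω_sun = 1 − (48/28)(0−1) = 19/7
ω_out/ω_in = 19/7

19/7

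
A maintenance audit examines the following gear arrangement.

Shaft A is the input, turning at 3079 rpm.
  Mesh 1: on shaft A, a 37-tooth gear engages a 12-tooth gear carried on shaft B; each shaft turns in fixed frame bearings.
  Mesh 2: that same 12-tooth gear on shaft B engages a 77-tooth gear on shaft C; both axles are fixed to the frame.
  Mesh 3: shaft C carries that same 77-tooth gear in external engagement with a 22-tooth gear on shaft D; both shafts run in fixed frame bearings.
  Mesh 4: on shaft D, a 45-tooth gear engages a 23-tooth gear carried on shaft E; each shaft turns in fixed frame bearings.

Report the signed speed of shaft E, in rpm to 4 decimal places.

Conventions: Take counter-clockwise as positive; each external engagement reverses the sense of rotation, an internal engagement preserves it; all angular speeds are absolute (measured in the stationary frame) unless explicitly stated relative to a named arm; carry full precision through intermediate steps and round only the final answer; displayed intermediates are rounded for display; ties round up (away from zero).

+10131.4921 rpm

topology: fixed-axis compound train — 4 meshes, A→E
mesh 1 [37T→12T]: ω = 3079.0000×37/12 = 9493.5833 rpm, sense flips to −
mesh 2 [12T→77T]: ω = 9493.5833×12/77 = 1479.5195 rpm, sense flips to +
mesh 3 [77T→22T]: ω = 1479.5195×77/22 = 5178.3182 rpm, sense flips to −
mesh 4 [45T→23T]: ω = 5178.3182×45/23 = 10131.4921 rpm, sense flips to +
signed output speed = +10131.4921 rpm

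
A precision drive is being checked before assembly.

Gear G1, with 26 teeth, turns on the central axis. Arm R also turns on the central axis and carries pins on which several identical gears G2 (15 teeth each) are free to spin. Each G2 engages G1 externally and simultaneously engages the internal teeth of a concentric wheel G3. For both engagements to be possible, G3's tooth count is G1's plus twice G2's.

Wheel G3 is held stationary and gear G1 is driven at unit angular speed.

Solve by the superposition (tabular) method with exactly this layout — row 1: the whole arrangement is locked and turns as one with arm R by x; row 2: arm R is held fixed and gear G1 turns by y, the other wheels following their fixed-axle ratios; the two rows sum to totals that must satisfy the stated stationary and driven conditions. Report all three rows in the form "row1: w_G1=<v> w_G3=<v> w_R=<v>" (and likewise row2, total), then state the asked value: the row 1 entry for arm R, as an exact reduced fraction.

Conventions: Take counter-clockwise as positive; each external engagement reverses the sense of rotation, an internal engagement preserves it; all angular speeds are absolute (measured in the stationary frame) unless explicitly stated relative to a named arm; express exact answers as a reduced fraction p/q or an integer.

row1: w_G1=13/41 w_G3=13/41 w_R=13/41
row2: w_G1=28/41 w_G3=-13/41 w_R=0
total: w_G1=1 w_G3=0 w_R=13/41
asked value: 13/41

class = planetary set [G3 = 26+2·15 = 56; Willis about the carrier]
superposition row 1 [locked train]: every member turns x
row 2 — arm fixed, fixed-axis ratios: sun y, ring −(26/56)·y, arm 0
boundary: total ω_ring = x − (26/56)·y = 0 and total ω_sun = x + y = 1  ⇒  y = 28/41, x = 13/41
row 2 ring = −(26/56)·28/41 = -13/41
totals (row 1 + row 2): sun 13/41 + 28/41 = 1, ring 13/41 + (-13/41) = 0, arm 13/41 + 0 = 13/41
asked cell (row1, arm) = 13/41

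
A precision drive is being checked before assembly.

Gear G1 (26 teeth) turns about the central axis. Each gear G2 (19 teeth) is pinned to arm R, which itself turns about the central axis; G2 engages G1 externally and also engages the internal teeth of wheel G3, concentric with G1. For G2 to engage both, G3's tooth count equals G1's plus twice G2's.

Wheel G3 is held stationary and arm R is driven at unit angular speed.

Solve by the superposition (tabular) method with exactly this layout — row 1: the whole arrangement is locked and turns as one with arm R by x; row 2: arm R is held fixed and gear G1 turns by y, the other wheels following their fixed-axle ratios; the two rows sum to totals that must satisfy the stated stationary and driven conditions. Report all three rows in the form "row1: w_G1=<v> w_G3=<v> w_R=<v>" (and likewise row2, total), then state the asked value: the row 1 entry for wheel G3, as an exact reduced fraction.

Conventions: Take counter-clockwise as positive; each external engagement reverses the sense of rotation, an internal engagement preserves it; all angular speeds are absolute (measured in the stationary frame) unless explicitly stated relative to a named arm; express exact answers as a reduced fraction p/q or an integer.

topology: planetary set — G1 26T / G2 19T / G3 64T, arm = carrier (Willis)
row 1: whole set turns with the arm by x
row 2 — arm fixed, fixed-axis ratios: sun y, ring −(26/64)·y, arm 0
boundary: total ω_ring = x − (26/64)·y = 0 and total ω_arm = x = 1  ⇒  y = 32/13, x = 1
row 2 ring = −(26/64)·32/13 = -1
totals (row 1 + row 2): sun 1 + 32/13 = 45/13, ring 1 + (-1) = 0, arm 1 + 0 = 1
asked cell (row1, ring) = 1

row1: w_G1=1 w_G3=1 w_R=1
row2: w_G1=32/13 w_G3=-1 w_R=0
total: w_G1=45/13 w_G3=0 w_R=1
asked value: 1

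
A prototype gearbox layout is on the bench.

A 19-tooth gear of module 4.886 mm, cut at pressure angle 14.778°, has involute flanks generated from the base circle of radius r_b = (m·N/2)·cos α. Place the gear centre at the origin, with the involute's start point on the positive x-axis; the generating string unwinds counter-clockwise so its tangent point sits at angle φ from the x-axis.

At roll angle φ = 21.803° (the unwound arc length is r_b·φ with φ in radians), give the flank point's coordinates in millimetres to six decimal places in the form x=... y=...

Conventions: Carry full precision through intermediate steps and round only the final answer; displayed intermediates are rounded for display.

recognized (one wheel, involute flank): single-mesh tooth geometry, m = 4.886, N = 19
pitch radius r_p = m·N/2 = 4.886·19/2 = 46.417000
base radius r_b = r_p·cos α = 46.417000·cos 14.778° = 44.881591
roll angle φ = 21.803° = 0.38053414 rad
x = r_b·(cos φ + φ·sin φ) = 48.014461
y = r_b·(sin φ − φ·cos φ) = 0.812505

x=48.014461 y=0.812505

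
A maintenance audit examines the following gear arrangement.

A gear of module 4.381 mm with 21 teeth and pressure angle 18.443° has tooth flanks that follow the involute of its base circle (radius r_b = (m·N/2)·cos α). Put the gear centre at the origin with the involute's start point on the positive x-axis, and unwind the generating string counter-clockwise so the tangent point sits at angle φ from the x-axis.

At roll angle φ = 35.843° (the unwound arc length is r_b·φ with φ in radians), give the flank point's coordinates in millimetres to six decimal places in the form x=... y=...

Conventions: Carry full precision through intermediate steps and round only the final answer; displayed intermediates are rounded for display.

recognized (one wheel, involute flank): single-mesh tooth geometry, m = 4.381, N = 21
pitch radius r_p = m·N/2 = 4.381·21/2 = 46.000500
base radius r_b = r_p·cos α = 46.000500·cos 18.443° = 43.637862
roll angle φ = 35.843° = 0.62557836 rad
x = r_b·(cos φ + φ·sin φ) = 51.359238
y = r_b·(sin φ − φ·cos φ) = 3.423696

x=51.359238 y=3.423696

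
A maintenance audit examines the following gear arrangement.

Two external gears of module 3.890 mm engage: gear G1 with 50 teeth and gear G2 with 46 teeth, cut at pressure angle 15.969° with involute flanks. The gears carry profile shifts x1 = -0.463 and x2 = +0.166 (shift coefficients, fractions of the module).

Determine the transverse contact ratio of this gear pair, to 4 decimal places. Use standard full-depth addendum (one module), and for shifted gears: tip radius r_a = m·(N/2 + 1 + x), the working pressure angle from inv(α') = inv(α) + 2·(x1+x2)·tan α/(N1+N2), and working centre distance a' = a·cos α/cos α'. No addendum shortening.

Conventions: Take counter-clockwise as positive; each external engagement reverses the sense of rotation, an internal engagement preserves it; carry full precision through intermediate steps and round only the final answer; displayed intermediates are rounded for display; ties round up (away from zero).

topology: single-mesh involute geometry — m = 3.890, 50T/46T pair
base radii: r_b1 = 93.497190, r_b2 = 86.017414
tip radii: r_a1 = 99.338930, r_a2 = 94.005740
inv(α') = inv(15.969°) + 2·(-0.463+0.166)·tan α/(50+46) = 0.00567769  ⇒  α' = 14.61289°
a' = a·cos α / cos α' = 186.7200·cos 15.969°/cos 14.61289° = 185.515579
action lengths: √(r_a1²−r_b1²) = 33.563351, √(r_a2²−r_b2²) = 37.922072
base pitch p_b = π·m·cos α = 11.749203
CR = (33.563351 + 37.922072 − 185.515579·sin 14.61289°)/11.749203 = 2.100759
contact ratio ≈ 2.1008

2.1008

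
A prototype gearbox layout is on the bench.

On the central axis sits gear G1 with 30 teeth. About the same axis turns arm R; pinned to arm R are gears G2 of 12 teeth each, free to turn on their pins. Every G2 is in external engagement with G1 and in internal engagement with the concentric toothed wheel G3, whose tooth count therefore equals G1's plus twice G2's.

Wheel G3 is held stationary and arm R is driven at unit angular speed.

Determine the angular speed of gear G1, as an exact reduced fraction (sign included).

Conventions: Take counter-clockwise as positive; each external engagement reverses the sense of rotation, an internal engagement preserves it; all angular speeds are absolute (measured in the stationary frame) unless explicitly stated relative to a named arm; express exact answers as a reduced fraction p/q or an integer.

class = planetary set [G3 = 30+2·12 = 54; Willis about the carrier]
ring teeth: 30 + 2·12 = 54
30(ω_sun−ω_arm) = −54(ω_ring−ω_arm),  ω_ring = 0, ω_arm = 1
ω_sun = 1 − (54/30)(0−1) = 14/5
exact speed ratio = 14/5

14/5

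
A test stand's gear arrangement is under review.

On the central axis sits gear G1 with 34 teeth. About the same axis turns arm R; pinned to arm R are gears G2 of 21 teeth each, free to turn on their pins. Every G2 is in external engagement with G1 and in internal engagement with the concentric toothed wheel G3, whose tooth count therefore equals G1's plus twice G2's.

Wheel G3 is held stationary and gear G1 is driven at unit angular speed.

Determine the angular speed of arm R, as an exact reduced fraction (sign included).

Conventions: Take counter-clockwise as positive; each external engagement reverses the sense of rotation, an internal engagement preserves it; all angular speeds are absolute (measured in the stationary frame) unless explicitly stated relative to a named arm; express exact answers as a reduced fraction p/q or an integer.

planetary set (34T centre, 21T on arm, 76T internal) — Willis relation
ring teeth: 34 + 2·21 = 76
34(ω_sun−ω_arm) = −76(ω_ring−ω_arm),  ω_ring = 0, ω_sun = 1
34(1−ω_arm) = −76(0−ω_arm)  ⇒  110·ω_arm = 34  ⇒  ω_arm = 17/55
exact speed ratio = 17/55

17/55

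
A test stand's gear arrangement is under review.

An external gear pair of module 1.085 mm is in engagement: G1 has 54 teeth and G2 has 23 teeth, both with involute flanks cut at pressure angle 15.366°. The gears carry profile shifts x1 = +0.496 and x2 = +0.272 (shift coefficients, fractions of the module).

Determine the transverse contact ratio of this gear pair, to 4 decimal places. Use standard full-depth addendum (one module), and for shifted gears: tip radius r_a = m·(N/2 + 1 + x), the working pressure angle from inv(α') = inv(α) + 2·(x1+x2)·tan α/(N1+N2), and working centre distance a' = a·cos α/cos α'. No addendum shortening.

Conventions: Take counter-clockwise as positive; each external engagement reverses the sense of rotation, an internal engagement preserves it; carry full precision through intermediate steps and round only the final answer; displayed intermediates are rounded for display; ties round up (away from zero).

1.7685

topology: single-mesh involute geometry — m = 1.085, 54T/23T pair
base radii: r_b1 = 28.247786, r_b2 = 12.031465
tip radii: r_a1 = 30.918160, r_a2 = 13.857620
inv(α') = inv(15.366°) + 2·(+0.496+0.272)·tan α/(54+23) = 0.01210214  ⇒  α' = 18.69869°
a' = a·cos α / cos α' = 41.7725·cos 15.366°/cos 18.69869° = 42.523757
action lengths: √(r_a1²−r_b1²) = 12.569614, √(r_a2²−r_b2²) = 6.875863
base pitch p_b = π·m·cos α = 3.286779
CR = (12.569614 + 6.875863 − 42.523757·sin 18.69869°)/3.286779 = 1.768517
contact ratio ≈ 1.7685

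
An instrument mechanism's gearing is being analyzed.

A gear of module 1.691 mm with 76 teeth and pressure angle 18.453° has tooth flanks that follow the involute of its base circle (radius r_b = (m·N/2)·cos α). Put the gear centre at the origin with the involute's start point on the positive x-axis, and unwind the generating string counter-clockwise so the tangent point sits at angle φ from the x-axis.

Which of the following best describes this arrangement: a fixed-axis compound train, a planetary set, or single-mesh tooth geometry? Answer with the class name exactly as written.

class = single-mesh tooth geometry [base-circle involute, m = 1.691, 76T]
classification: single-mesh tooth geometry

single-mesh tooth geometry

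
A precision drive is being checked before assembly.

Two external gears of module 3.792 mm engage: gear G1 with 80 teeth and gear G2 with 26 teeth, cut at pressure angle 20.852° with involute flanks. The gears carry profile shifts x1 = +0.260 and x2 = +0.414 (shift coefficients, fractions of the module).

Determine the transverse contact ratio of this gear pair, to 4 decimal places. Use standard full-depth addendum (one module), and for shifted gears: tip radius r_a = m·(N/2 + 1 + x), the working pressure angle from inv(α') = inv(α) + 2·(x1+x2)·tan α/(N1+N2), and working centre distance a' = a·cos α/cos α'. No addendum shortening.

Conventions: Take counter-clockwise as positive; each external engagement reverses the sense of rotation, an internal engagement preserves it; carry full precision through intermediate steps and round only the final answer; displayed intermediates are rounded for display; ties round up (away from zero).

recognized (one external pair, fixed centres): single-mesh tooth geometry, m = 3.792, N1 = 80, N2 = 26
base radii: r_b1 = 141.745416, r_b2 = 46.067260
tip radii: r_a1 = 156.457920, r_a2 = 54.657888
inv(α') = inv(20.852°) + 2·(+0.260+0.414)·tan α/(80+26) = 0.02181114  ⇒  α' = 22.59859°
a' = a·cos α / cos α' = 200.9760·cos 20.852°/cos 22.59859° = 203.432267
action lengths: √(r_a1²−r_b1²) = 66.236831, √(r_a2²−r_b2²) = 29.415850
base pitch p_b = π·m·cos α = 11.132659
CR = (66.236831 + 29.415850 − 203.432267·sin 22.59859°)/11.132659 = 1.570087
contact ratio ≈ 1.5701

1.5701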